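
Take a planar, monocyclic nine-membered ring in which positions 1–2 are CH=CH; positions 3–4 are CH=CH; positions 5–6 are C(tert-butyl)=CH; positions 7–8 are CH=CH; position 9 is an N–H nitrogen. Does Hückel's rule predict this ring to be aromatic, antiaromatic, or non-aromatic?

Aromatic

The p orbitals form a continuous loop: every atom in a ring double bond is sp² and brings one electron to the p orbital; the pyrrole-type nitrogen donates its lone pair from the p orbital. The ring is fully conjugated.
Adding the contributions, 4 × 2 = 8 from the double-bond units + 2 from the NH atom = 10.
10 = 4(2) + 2, which satisfies Hückel's 4n+2 rule.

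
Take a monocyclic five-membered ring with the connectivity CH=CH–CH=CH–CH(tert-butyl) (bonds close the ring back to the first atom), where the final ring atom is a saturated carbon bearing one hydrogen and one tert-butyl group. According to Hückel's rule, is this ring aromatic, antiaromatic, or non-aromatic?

Non-aromatic

The CH(tert-butyl) carbon is saturated: that saturated carbon is sp³ and has no p orbital in the ring π system. Conjugation is not continuous around the ring.
A ring that is not fully conjugated cannot be aromatic or antiaromatic regardless of its π-electron count.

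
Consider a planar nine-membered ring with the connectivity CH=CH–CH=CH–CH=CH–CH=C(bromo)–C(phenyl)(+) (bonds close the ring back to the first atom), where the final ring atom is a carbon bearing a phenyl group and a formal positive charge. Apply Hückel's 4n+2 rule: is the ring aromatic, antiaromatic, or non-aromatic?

The p orbitals form a continuous loop: the double-bond atoms are sp², each contributing one p electron; the carbocation has an empty p orbital. The ring is fully conjugated.
Tallying contributions gives 4 × 2 = 8 from the double-bond units + 0 from the C(phenyl)(+) atom = 8.
With 8 = 4·2 π electrons, Hückel's rule classifies the planar ring as antiaromatic.

Antiaromatic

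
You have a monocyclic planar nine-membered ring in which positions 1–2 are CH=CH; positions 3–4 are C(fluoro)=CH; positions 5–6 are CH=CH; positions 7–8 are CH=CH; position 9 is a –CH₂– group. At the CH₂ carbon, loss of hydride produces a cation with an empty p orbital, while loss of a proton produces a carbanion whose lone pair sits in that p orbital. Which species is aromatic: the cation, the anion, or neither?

The anion

In either ion the ring is fully conjugated: every atom, including the new sp² carbon, supplies a p orbital.
Cation: 4 × 2 + 0 = 8 π electrons → 4(2), antiaromatic.
Anion: 4 × 2 + 2 = 10 π electrons → 4(2)+2, aromatic.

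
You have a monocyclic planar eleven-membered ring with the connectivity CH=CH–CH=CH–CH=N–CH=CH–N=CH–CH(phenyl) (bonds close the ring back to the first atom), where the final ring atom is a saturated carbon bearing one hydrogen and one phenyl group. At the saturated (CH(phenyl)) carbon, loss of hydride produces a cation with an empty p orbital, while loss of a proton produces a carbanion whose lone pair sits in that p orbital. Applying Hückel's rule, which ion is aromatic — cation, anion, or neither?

Once that carbon is sp², every ring atom has a p orbital and both ions are fully conjugated.
Cation: 5 × 2 + 0 = 10 π electrons → 4(2)+2, aromatic.
Anion: 5 × 2 + 2 = 12 π electrons → 4(3), antiaromatic.

The cation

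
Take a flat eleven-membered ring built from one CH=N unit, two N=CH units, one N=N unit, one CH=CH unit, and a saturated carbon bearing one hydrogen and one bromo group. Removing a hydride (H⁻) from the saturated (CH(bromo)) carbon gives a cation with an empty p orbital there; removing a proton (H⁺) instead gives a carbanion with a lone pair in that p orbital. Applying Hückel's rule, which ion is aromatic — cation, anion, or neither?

The cation

In both ions every ring atom is sp² and contributes a p orbital, so both rings are fully conjugated.
Cation: 5 × 2 + 0 = 10 π electrons → 4(2)+2, aromatic.
Anion: 5 × 2 + 2 = 12 π electrons → 4(3), antiaromatic.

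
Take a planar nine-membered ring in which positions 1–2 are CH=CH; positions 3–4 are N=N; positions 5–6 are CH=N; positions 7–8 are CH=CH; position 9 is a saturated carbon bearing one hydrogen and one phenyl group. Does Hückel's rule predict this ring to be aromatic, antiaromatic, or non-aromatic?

Non-aromatic

At the CH(phenyl) position, that saturated carbon is sp³ and has no p orbital in the ring π system; the ring's p-orbital overlap is broken there.
Broken conjugation rules out both aromaticity and antiaromaticity.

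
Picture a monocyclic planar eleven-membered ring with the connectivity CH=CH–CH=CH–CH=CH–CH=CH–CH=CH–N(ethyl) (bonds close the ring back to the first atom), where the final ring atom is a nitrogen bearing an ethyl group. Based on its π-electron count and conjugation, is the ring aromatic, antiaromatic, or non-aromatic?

Antiaromatic

Check conjugation: the double-bond atoms are sp², each contributing one p electron; the pyrrole-type nitrogen donates its lone pair from the p orbital — every position has a p orbital, so the cyclic π system is continuous.
Adding the contributions, 5 × 2 = 10 from the double-bond units + 2 from the N(ethyl) atom = 12.
12 = 4(3); a planar, fully conjugated 4n system is antiaromatic.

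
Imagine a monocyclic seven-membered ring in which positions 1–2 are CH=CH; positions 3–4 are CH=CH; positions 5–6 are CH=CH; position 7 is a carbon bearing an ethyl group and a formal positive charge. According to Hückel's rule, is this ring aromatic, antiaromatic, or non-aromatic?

All ring atoms are sp² and supply a p orbital to the ring (each doubly-bonded ring atom is sp² with one p-orbital electron; the carbocation has an empty p orbital); the conjugation is uninterrupted.
Tallying contributions gives 3 × 2 = 6 from the double-bond units + 0 from the C(ethyl)(+) atom = 6.
With 6 π electrons (n = 1), the Hückel 4n+2 condition holds.

Aromatic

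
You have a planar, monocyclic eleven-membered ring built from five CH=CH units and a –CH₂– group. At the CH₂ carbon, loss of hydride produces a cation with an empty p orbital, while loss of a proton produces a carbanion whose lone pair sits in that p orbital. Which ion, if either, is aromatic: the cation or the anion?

Both ions have a continuous loop of p orbitals — each ring atom is sp².
Cation: 5 × 2 + 0 = 10 π electrons → 4(2)+2, aromatic.
Anion: 5 × 2 + 2 = 12 π electrons → 4(3), antiaromatic.

The cation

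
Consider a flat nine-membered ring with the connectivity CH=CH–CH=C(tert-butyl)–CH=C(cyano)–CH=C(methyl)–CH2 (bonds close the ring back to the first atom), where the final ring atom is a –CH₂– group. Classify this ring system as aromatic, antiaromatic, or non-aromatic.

Non-aromatic

At the CH2 position, the tetrahedral CH₂ carbon is sp³ and has no p orbital in the ring π system; the ring's p-orbital overlap is broken there.
Broken conjugation rules out both aromaticity and antiaromaticity.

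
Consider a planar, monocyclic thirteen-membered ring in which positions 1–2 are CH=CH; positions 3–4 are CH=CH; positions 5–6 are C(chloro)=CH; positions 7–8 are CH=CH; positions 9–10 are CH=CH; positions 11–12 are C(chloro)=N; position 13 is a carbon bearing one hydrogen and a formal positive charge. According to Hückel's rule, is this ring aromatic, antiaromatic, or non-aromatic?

Antiaromatic

Every ring atom contributes a p orbital perpendicular to the ring (the double-bond atoms are sp², each contributing one p electron; the doubly-bonded nitrogens are pyridine-type — their lone pairs lie in the ring plane, leaving one electron in the p orbital; the carbocation has an empty p orbital), so the π system is cyclic and fully conjugated.
Counting π electrons: 6 × 2 = 12 from the double-bond units + 0 from the CH(+) atom = 12.
With 12 = 4·3 π electrons, Hückel's rule classifies the planar ring as antiaromatic.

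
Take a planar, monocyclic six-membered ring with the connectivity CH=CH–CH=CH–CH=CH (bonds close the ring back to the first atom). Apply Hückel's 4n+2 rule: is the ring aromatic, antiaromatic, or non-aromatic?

Aromatic

The p orbitals form a continuous loop: every atom in a ring double bond is sp² and brings one electron to the p orbital. The ring is fully conjugated.
Counting π electrons: 3 × 2 = 6 from the 3 double-bond units.
That gives a 4n+2 count (6, n = 1).
(The species described is benzene.)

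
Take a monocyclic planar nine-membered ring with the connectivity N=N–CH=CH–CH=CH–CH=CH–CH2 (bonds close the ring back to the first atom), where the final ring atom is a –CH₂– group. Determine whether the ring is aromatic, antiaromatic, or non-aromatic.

Non-aromatic

At the CH2 position, the tetrahedral CH₂ carbon is sp³ and has no p orbital in the ring π system; the ring's p-orbital overlap is broken there.
A ring that is not fully conjugated cannot be aromatic or antiaromatic regardless of its π-electron count.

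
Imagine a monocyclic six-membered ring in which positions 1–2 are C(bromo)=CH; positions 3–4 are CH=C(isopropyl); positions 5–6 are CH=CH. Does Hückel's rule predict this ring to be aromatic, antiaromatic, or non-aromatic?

Check conjugation: each doubly-bonded ring atom is sp² with one p-orbital electron — every position has a p orbital, so the cyclic π system is continuous.
π-electron count: 3 × 2 = 6 from the 3 double-bond units.
With 6 π electrons (n = 1), the Hückel 4n+2 condition holds.

Aromatic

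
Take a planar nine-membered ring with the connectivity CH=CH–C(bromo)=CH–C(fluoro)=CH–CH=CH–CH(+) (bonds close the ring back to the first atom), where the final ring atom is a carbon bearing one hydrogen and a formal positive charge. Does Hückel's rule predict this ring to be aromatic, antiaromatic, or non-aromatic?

Antiaromatic

All ring atoms are sp² and supply a p orbital to the ring (every atom in a ring double bond is sp² and brings one electron to the p orbital; the carbocation has an empty p orbital); the conjugation is uninterrupted.
Counting π electrons: 4 × 2 = 8 from the double-bond units + 0 from the CH(+) atom = 8.
8 = 4(2); a planar, fully conjugated 4n system is antiaromatic.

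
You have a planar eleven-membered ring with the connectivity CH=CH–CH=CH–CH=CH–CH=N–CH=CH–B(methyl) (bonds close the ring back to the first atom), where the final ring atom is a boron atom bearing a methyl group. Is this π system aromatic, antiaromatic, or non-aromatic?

All ring atoms are sp² and supply a p orbital to the ring (every atom in a ring double bond is sp² and brings one electron to the p orbital; each =N– nitrogen is pyridine-type (lone pair in the sp² plane, one electron in the p orbital); the boron has an empty p orbital); the conjugation is uninterrupted.
Counting π electrons: 5 × 2 = 10 from the double-bond units + 0 from the B(methyl) atom = 10.
That gives a 4n+2 count (10, n = 2).

Aromatic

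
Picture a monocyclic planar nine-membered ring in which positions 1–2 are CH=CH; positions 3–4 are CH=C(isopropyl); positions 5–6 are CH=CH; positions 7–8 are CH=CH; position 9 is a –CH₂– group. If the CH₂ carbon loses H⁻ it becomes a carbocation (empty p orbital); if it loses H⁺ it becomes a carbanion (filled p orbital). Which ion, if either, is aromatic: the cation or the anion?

In either ion the ring is fully conjugated: every atom, including the new sp² carbon, supplies a p orbital.
Cation: 4 × 2 + 0 = 8 π electrons → 4(2), antiaromatic.
Anion: 4 × 2 + 2 = 10 π electrons → 4(2)+2, aromatic.

The anion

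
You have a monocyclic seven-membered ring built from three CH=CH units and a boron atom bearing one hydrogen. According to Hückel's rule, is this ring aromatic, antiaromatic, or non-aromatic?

Check conjugation: every atom in a ring double bond is sp² and brings one electron to the p orbital; the boron has an empty p orbital — every position has a p orbital, so the cyclic π system is continuous.
Tallying contributions gives 3 × 2 = 6 from the double-bond units + 0 from the BH atom = 6.
That gives a 4n+2 count (6, n = 1).

Aromatic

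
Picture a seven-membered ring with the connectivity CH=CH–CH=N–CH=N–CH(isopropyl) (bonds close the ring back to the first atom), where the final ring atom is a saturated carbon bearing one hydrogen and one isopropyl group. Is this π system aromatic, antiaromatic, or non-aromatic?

The CH(isopropyl) carbon is saturated: that saturated carbon is sp³ and has no p orbital in the ring π system. Conjugation is not continuous around the ring.
A ring that is not fully conjugated cannot be aromatic or antiaromatic regardless of its π-electron count.

Non-aromatic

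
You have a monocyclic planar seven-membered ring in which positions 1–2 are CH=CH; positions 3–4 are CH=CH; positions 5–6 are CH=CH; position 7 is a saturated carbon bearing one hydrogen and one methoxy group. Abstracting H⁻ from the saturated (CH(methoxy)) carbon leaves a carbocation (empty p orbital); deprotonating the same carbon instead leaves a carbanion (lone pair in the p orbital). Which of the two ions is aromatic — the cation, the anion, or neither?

The cation

Both ions have a continuous loop of p orbitals — each ring atom is sp².
Cation: 3 × 2 + 0 = 6 π electrons → 4(1)+2, aromatic.
Anion: 3 × 2 + 2 = 8 π electrons → 4(2), antiaromatic.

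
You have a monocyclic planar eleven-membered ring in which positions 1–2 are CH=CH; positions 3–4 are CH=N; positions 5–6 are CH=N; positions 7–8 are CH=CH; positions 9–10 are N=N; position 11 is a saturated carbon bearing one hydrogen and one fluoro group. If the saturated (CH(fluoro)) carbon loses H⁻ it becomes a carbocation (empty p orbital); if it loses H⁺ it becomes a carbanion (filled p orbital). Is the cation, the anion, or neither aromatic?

The cation

Once that carbon is sp², every ring atom has a p orbital and both ions are fully conjugated.
Cation: 5 × 2 + 0 = 10 π electrons → 4(2)+2, aromatic.
Anion: 5 × 2 + 2 = 12 π electrons → 4(3), antiaromatic.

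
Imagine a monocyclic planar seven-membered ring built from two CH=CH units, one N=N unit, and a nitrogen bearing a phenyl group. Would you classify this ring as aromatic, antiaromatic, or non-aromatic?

Antiaromatic

Every ring atom contributes a p orbital perpendicular to the ring (each doubly-bonded ring atom is sp² with one p-orbital electron; each =N– nitrogen is pyridine-type (lone pair in the sp² plane, one electron in the p orbital); the pyrrole-type nitrogen donates its lone pair from the p orbital), so the π system is cyclic and fully conjugated.
Tallying contributions gives 3 × 2 = 6 from the double-bond units + 2 from the N(phenyl) atom = 8.
A 4n π count (8, n = 2) in a planar conjugated ring means antiaromatic.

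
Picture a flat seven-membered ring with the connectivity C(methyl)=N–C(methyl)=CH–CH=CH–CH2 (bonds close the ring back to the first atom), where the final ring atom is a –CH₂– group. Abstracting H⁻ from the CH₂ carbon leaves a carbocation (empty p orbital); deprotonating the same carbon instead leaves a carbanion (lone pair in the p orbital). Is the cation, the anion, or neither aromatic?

Once that carbon is sp², every ring atom has a p orbital and both ions are fully conjugated.
Cation: 3 × 2 + 0 = 6 π electrons → 4(1)+2, aromatic.
Anion: 3 × 2 + 2 = 8 π electrons → 4(2), antiaromatic.

The cation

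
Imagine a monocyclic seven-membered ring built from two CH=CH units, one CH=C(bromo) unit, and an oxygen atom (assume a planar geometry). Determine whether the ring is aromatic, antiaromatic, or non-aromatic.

Every ring atom contributes a p orbital perpendicular to the ring (each doubly-bonded ring atom is sp² with one p-orbital electron; the oxygen donates one lone pair from its p orbital), so the π system is cyclic and fully conjugated.
Tallying contributions gives 3 × 2 = 6 from the double-bond units + 2 from the O atom = 8.
A 4n π count (8, n = 2) in a planar conjugated ring means antiaromatic.

Antiaromatic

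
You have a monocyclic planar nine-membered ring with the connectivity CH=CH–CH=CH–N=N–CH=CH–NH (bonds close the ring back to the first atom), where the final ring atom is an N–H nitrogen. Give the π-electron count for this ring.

All ring atoms are sp² and supply a p orbital to the ring (each doubly-bonded ring atom is sp² with one p-orbital electron; each sp² =N– keeps its lone pair in-plane and puts one electron into the π system; the pyrrole-type nitrogen donates its lone pair from the p orbital); the conjugation is uninterrupted.
Counting π electrons: 4 × 2 = 8 from the double-bond units + 2 from the NH atom = 10.

10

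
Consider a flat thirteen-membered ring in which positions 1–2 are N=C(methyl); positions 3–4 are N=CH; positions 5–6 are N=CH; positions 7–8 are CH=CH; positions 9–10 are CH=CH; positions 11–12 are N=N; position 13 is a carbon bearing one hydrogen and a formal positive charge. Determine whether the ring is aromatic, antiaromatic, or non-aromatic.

Antiaromatic

Every ring atom contributes a p orbital perpendicular to the ring (each doubly-bonded ring atom is sp² with one p-orbital electron; the doubly-bonded nitrogens are pyridine-type — their lone pairs lie in the ring plane, leaving one electron in the p orbital; the carbocation has an empty p orbital), so the π system is cyclic and fully conjugated.
π-electron count: 6 × 2 = 12 from the double-bond units + 0 from the CH(+) atom = 12.
With 12 = 4·3 π electrons, Hückel's rule classifies the planar ring as antiaromatic.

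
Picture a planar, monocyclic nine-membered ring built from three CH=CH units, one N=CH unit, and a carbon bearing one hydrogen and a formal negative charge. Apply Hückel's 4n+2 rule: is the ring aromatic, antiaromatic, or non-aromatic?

Aromatic

All ring atoms are sp² and supply a p orbital to the ring (the double-bond atoms are sp², each contributing one p electron; each =N– nitrogen is pyridine-type (lone pair in the sp² plane, one electron in the p orbital); the carbanion's lone pair occupies the p orbital); the conjugation is uninterrupted.
π-electron count: 4 × 2 = 8 from the double-bond units + 2 from the CH(-) atom = 10.
With 10 π electrons (n = 2), the Hückel 4n+2 condition holds.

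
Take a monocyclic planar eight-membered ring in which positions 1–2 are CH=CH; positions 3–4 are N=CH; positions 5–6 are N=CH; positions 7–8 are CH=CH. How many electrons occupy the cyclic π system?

Every ring atom contributes a p orbital perpendicular to the ring (every atom in a ring double bond is sp² and brings one electron to the p orbital; each =N– nitrogen is pyridine-type (lone pair in the sp² plane, one electron in the p orbital)), so the π system is cyclic and fully conjugated.
π-electron count: 4 × 2 = 8 from the 4 double-bond units.

8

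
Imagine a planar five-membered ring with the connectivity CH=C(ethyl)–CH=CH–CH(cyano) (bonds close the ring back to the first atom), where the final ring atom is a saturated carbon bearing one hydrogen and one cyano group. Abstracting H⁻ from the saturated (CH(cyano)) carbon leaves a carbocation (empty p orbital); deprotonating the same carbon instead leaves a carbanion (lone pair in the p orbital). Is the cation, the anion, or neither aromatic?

Once that carbon is sp², every ring atom has a p orbital and both ions are fully conjugated.
Cation: 2 × 2 + 0 = 4 π electrons → 4(1), antiaromatic.
Anion: 2 × 2 + 2 = 6 π electrons → 4(1)+2, aromatic.

The anion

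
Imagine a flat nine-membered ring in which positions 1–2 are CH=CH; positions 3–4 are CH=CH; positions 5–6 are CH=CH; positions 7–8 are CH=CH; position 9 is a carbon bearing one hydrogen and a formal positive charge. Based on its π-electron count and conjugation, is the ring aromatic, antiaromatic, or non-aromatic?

Antiaromatic

Every ring atom contributes a p orbital perpendicular to the ring (each doubly-bonded ring atom is sp² with one p-orbital electron; the carbocation has an empty p orbital), so the π system is cyclic and fully conjugated.
π-electron count: 4 × 2 = 8 from the double-bond units + 0 from the CH(+) atom = 8.
8 is a 4n count (n = 2), so the planar conjugated ring is antiaromatic.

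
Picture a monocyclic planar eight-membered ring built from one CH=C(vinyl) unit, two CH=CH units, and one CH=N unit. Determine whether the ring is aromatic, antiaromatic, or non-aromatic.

Antiaromatic

The p orbitals form a continuous loop: the double-bond atoms are sp², each contributing one p electron; the doubly-bonded nitrogens are pyridine-type — their lone pairs lie in the ring plane, leaving one electron in the p orbital. The ring is fully conjugated.
π-electron count: 4 × 2 = 8 from the 4 double-bond units.
8 is a 4n count (n = 2), so the planar conjugated ring is antiaromatic.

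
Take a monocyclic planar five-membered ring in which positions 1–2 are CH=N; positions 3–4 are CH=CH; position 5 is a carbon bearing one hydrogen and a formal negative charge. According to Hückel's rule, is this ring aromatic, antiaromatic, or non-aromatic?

The p orbitals form a continuous loop: the double-bond atoms are sp², each contributing one p electron; each =N– nitrogen is pyridine-type (lone pair in the sp² plane, one electron in the p orbital); the carbanion's lone pair occupies the p orbital. The ring is fully conjugated.
Tallying contributions gives 2 × 2 = 4 from the double-bond units + 2 from the CH(-) atom = 6.
That gives a 4n+2 count (6, n = 1).

Aromatic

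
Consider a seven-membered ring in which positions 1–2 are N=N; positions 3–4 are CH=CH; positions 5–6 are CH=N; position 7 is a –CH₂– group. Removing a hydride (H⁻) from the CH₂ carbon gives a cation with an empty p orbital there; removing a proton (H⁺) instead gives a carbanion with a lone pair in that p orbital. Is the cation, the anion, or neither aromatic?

In both ions every ring atom is sp² and contributes a p orbital, so both rings are fully conjugated.
Cation: 3 × 2 + 0 = 6 π electrons → 4(1)+2, aromatic.
Anion: 3 × 2 + 2 = 8 π electrons → 4(2), antiaromatic.

The cation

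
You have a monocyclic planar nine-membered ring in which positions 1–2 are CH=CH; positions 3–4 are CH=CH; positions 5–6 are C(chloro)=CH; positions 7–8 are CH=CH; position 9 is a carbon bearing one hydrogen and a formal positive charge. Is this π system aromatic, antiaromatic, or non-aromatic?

Every ring atom contributes a p orbital perpendicular to the ring (the double-bond atoms are sp², each contributing one p electron; the carbocation has an empty p orbital), so the π system is cyclic and fully conjugated.
Counting π electrons: 4 × 2 = 8 from the double-bond units + 0 from the CH(+) atom = 8.
With 8 = 4·2 π electrons, Hückel's rule classifies the planar ring as antiaromatic.

Antiaromatic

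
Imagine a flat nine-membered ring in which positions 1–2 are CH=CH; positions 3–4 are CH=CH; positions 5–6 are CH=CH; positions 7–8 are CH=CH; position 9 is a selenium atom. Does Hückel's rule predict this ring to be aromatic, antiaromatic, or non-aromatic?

All ring atoms are sp² and supply a p orbital to the ring (every atom in a ring double bond is sp² and brings one electron to the p orbital; the selenium donates one lone pair from its p orbital); the conjugation is uninterrupted.
Tallying contributions gives 4 × 2 = 8 from the double-bond units + 2 from the Se atom = 10.
Since 10 = 4·2 + 2, the ring meets the 4n+2 criterion.

Aromatic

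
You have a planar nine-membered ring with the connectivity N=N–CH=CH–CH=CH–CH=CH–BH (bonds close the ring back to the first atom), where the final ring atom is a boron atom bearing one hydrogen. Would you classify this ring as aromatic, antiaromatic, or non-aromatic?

Antiaromatic

Check conjugation: every atom in a ring double bond is sp² and brings one electron to the p orbital; the doubly-bonded nitrogens are pyridine-type — their lone pairs lie in the ring plane, leaving one electron in the p orbital; the boron has an empty p orbital — every position has a p orbital, so the cyclic π system is continuous.
Adding the contributions, 4 × 2 = 8 from the double-bond units + 0 from the BH atom = 8.
With 8 = 4·2 π electrons, Hückel's rule classifies the planar ring as antiaromatic.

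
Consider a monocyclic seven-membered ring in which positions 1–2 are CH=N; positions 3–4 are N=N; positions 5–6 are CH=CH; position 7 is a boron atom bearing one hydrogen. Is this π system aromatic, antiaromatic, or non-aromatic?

The p orbitals form a continuous loop: every atom in a ring double bond is sp² and brings one electron to the p orbital; the doubly-bonded nitrogens are pyridine-type — their lone pairs lie in the ring plane, leaving one electron in the p orbital; the boron has an empty p orbital. The ring is fully conjugated.
Adding the contributions, 3 × 2 = 6 from the double-bond units + 0 from the BH atom = 6.
Since 6 = 4·1 + 2, the ring meets the 4n+2 criterion.

Aromatic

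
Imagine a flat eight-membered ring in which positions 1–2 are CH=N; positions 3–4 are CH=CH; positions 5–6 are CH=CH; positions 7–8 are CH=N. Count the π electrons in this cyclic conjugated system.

8

Check conjugation: every atom in a ring double bond is sp² and brings one electron to the p orbital; the doubly-bonded nitrogens are pyridine-type — their lone pairs lie in the ring plane, leaving one electron in the p orbital — every position has a p orbital, so the cyclic π system is continuous.
Counting π electrons: 4 × 2 = 8 from the 4 double-bond units.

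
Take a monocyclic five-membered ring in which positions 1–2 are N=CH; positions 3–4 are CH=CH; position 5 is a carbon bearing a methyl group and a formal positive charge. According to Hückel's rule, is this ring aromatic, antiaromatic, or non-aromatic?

Antiaromatic

Every ring atom contributes a p orbital perpendicular to the ring (each doubly-bonded ring atom is sp² with one p-orbital electron; each sp² =N– keeps its lone pair in-plane and puts one electron into the π system; the carbocation has an empty p orbital), so the π system is cyclic and fully conjugated.
π-electron count: 2 × 2 = 4 from the double-bond units + 0 from the C(methyl)(+) atom = 4.
A 4n π count (4, n = 1) in a planar conjugated ring means antiaromatic.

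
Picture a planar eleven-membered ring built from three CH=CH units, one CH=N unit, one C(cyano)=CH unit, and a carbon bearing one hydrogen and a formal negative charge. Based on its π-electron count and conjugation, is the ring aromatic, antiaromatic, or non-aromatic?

Antiaromatic

All ring atoms are sp² and supply a p orbital to the ring (the double-bond atoms are sp², each contributing one p electron; each sp² =N– keeps its lone pair in-plane and puts one electron into the π system; the carbanion's lone pair occupies the p orbital); the conjugation is uninterrupted.
π-electron count: 5 × 2 = 10 from the double-bond units + 2 from the CH(-) atom = 12.
With 12 = 4·3 π electrons, Hückel's rule classifies the planar ring as antiaromatic.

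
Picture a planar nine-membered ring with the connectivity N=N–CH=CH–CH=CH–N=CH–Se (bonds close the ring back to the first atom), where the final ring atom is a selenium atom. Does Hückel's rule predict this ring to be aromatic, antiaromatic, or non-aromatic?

Aromatic

Check conjugation: every atom in a ring double bond is sp² and brings one electron to the p orbital; the doubly-bonded nitrogens are pyridine-type — their lone pairs lie in the ring plane, leaving one electron in the p orbital; the selenium donates one lone pair from its p orbital — every position has a p orbital, so the cyclic π system is continuous.
Counting π electrons: 4 × 2 = 8 from the double-bond units + 2 from the Se atom = 10.
With 10 π electrons (n = 2), the Hückel 4n+2 condition holds.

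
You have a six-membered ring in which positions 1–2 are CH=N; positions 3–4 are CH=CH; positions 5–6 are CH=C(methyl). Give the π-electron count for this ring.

Check conjugation: the double-bond atoms are sp², each contributing one p electron; the doubly-bonded nitrogens are pyridine-type — their lone pairs lie in the ring plane, leaving one electron in the p orbital — every position has a p orbital, so the cyclic π system is continuous.
Counting π electrons: 3 × 2 = 6 from the 3 double-bond units.

6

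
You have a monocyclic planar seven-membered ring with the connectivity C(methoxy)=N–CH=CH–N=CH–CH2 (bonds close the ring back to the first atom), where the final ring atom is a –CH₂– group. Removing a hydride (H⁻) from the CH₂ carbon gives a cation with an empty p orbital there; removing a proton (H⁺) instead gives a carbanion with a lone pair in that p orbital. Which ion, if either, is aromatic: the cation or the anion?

The cation

Once that carbon is sp², every ring atom has a p orbital and both ions are fully conjugated.
Cation: 3 × 2 + 0 = 6 π electrons → 4(1)+2, aromatic.
Anion: 3 × 2 + 2 = 8 π electrons → 4(2), antiaromatic.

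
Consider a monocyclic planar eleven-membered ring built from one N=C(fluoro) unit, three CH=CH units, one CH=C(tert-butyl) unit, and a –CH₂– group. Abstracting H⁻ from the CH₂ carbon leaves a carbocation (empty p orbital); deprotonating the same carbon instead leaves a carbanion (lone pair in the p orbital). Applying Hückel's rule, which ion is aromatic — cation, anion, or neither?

The cation

In both ions every ring atom is sp² and contributes a p orbital, so both rings are fully conjugated.
Cation: 5 × 2 + 0 = 10 π electrons → 4(2)+2, aromatic.
Anion: 5 × 2 + 2 = 12 π electrons → 4(3), antiaromatic.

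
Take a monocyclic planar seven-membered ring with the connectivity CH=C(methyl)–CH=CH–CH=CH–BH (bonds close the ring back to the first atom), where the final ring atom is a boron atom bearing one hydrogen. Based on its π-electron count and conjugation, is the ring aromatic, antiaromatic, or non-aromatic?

Check conjugation: each doubly-bonded ring atom is sp² with one p-orbital electron; the boron has an empty p orbital — every position has a p orbital, so the cyclic π system is continuous.
Tallying contributions gives 3 × 2 = 6 from the double-bond units + 0 from the BH atom = 6.
Since 6 = 4·1 + 2, the ring meets the 4n+2 criterion.

Aromatic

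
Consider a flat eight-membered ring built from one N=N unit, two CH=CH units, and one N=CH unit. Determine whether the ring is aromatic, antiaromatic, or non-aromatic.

The p orbitals form a continuous loop: the double-bond atoms are sp², each contributing one p electron; each sp² =N– keeps its lone pair in-plane and puts one electron into the π system. The ring is fully conjugated.
Counting π electrons: 4 × 2 = 8 from the 4 double-bond units.
8 is a 4n count (n = 2), so the planar conjugated ring is antiaromatic.

Antiaromatic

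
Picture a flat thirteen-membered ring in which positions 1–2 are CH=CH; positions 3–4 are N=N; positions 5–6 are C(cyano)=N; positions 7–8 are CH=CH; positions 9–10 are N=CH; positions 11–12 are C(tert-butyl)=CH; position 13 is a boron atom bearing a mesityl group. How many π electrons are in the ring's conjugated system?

The p orbitals form a continuous loop: each doubly-bonded ring atom is sp² with one p-orbital electron; each =N– nitrogen is pyridine-type (lone pair in the sp² plane, one electron in the p orbital); the boron has an empty p orbital. The ring is fully conjugated.
Adding the contributions, 6 × 2 = 12 from the double-bond units + 0 from the B(mesityl) atom = 12.

12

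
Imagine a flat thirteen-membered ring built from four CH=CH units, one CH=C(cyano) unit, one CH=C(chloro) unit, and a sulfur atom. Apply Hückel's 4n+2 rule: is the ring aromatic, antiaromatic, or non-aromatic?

Every ring atom contributes a p orbital perpendicular to the ring (each doubly-bonded ring atom is sp² with one p-orbital electron; the sulfur donates one lone pair from its p orbital), so the π system is cyclic and fully conjugated.
π-electron count: 6 × 2 = 12 from the double-bond units + 2 from the S atom = 14.
Since 14 = 4·3 + 2, the ring meets the 4n+2 criterion.

Aromatic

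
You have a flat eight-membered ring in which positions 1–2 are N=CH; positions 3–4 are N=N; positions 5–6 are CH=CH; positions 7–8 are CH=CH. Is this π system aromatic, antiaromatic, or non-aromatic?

Antiaromatic

Every ring atom contributes a p orbital perpendicular to the ring (every atom in a ring double bond is sp² and brings one electron to the p orbital; the doubly-bonded nitrogens are pyridine-type — their lone pairs lie in the ring plane, leaving one electron in the p orbital), so the π system is cyclic and fully conjugated.
Adding the contributions, 4 × 2 = 8 from the 4 double-bond units.
8 = 4(2); a planar, fully conjugated 4n system is antiaromatic.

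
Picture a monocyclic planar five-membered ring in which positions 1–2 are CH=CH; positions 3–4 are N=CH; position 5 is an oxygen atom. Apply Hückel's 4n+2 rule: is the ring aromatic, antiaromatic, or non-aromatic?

Every ring atom contributes a p orbital perpendicular to the ring (every atom in a ring double bond is sp² and brings one electron to the p orbital; each =N– nitrogen is pyridine-type (lone pair in the sp² plane, one electron in the p orbital); the oxygen donates one lone pair from its p orbital), so the π system is cyclic and fully conjugated.
Counting π electrons: 2 × 2 = 4 from the double-bond units + 2 from the O atom = 6.
That gives a 4n+2 count (6, n = 1).

Aromatic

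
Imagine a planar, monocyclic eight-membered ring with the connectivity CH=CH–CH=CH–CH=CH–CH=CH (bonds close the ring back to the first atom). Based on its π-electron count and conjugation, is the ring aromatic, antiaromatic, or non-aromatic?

Check conjugation: every atom in a ring double bond is sp² and brings one electron to the p orbital — every position has a p orbital, so the cyclic π system is continuous.
Tallying contributions gives 4 × 2 = 8 from the 4 double-bond units.
8 is a 4n count (n = 2), so the planar conjugated ring is antiaromatic.
(This ring is cyclooctatetraene.)

Antiaromatic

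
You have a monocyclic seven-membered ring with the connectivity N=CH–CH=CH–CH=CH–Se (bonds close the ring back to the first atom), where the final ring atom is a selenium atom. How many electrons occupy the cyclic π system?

All ring atoms are sp² and supply a p orbital to the ring (the double-bond atoms are sp², each contributing one p electron; the doubly-bonded nitrogens are pyridine-type — their lone pairs lie in the ring plane, leaving one electron in the p orbital; the selenium donates one lone pair from its p orbital); the conjugation is uninterrupted.
Adding the contributions, 3 × 2 = 6 from the double-bond units + 2 from the Se atom = 8.

8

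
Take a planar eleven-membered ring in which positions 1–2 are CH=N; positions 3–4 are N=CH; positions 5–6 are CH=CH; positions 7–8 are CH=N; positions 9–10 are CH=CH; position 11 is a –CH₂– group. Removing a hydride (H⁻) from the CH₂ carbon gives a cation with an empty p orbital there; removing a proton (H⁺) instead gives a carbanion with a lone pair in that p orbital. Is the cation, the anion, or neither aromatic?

In either ion the ring is fully conjugated: every atom, including the new sp² carbon, supplies a p orbital.
Cation: 5 × 2 + 0 = 10 π electrons → 4(2)+2, aromatic.
Anion: 5 × 2 + 2 = 12 π electrons → 4(3), antiaromatic.

The cation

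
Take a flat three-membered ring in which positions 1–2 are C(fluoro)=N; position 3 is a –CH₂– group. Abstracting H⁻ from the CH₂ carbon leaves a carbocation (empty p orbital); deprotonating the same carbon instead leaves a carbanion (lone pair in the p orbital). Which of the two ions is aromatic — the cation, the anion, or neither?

The cation

Both ions have a continuous loop of p orbitals — each ring atom is sp².
Cation: 1 × 2 + 0 = 2 π electrons → 4(0)+2, aromatic.
Anion: 1 × 2 + 2 = 4 π electrons → 4(1), antiaromatic.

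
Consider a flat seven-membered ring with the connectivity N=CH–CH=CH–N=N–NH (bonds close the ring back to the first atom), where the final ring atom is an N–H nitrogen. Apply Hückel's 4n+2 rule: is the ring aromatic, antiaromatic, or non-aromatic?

Antiaromatic

Check conjugation: each doubly-bonded ring atom is sp² with one p-orbital electron; the doubly-bonded nitrogens are pyridine-type — their lone pairs lie in the ring plane, leaving one electron in the p orbital; the pyrrole-type nitrogen donates its lone pair from the p orbital — every position has a p orbital, so the cyclic π system is continuous.
π-electron count: 3 × 2 = 6 from the double-bond units + 2 from the NH atom = 8.
With 8 = 4·2 π electrons, Hückel's rule classifies the planar ring as antiaromatic.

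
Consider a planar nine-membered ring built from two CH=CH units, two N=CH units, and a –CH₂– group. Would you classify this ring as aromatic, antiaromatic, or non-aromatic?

At the CH2 position, the tetrahedral CH₂ carbon is sp³ and has no p orbital in the ring π system; the ring's p-orbital overlap is broken there.
A ring that is not fully conjugated cannot be aromatic or antiaromatic regardless of its π-electron count.

Non-aromatic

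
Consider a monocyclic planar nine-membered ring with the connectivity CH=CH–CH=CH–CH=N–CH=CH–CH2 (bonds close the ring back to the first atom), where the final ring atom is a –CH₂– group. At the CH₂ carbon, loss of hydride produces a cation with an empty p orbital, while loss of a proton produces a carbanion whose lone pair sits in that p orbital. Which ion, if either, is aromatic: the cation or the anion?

The anion

Once that carbon is sp², every ring atom has a p orbital and both ions are fully conjugated.
Cation: 4 × 2 + 0 = 8 π electrons → 4(2), antiaromatic.
Anion: 4 × 2 + 2 = 10 π electrons → 4(2)+2, aromatic.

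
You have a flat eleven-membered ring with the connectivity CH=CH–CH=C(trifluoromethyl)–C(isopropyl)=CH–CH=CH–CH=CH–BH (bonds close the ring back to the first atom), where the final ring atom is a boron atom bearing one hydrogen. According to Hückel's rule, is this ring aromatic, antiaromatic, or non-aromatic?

Every ring atom contributes a p orbital perpendicular to the ring (each doubly-bonded ring atom is sp² with one p-orbital electron; the boron has an empty p orbital), so the π system is cyclic and fully conjugated.
Tallying contributions gives 5 × 2 = 10 from the double-bond units + 0 from the BH atom = 10.
With 10 π electrons (n = 2), the Hückel 4n+2 condition holds.

Aromatic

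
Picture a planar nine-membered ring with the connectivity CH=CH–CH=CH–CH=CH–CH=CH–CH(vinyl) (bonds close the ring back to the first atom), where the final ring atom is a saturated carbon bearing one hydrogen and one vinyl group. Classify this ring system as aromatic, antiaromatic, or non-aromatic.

The CH(vinyl) position has four σ bonds — that saturated carbon is sp³ and has no p orbital in the ring π system — so the cyclic conjugation is interrupted.
A ring that is not fully conjugated cannot be aromatic or antiaromatic regardless of its π-electron count.

Non-aromatic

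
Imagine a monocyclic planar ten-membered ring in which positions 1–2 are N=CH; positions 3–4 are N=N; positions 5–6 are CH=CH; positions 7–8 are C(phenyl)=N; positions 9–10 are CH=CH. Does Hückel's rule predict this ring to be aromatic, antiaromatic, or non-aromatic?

The p orbitals form a continuous loop: each doubly-bonded ring atom is sp² with one p-orbital electron; each sp² =N– keeps its lone pair in-plane and puts one electron into the π system. The ring is fully conjugated.
Adding the contributions, 5 × 2 = 10 from the 5 double-bond units.
10 = 4(2) + 2, which satisfies Hückel's 4n+2 rule.

Aromatic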